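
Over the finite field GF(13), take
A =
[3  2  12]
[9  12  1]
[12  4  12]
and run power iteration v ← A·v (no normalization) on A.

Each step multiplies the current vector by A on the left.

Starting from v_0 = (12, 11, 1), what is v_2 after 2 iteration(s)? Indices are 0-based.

v_2 = (11, 4, 5)

v_0 = (12, 11, 1).
v_1 = A·v_0 = (5, 7, 5).
v_2 = A·v_1 = (11, 4, 5).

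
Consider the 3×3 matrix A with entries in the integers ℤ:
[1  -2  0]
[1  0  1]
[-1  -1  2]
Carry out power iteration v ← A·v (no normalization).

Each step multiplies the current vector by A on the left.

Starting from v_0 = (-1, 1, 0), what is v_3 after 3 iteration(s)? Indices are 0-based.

v_3 = (5, 3, 12)

v_0 = (-1, 1, 0).
v_1 = A·v_0 = (-3, -1, 0).
v_2 = A·v_1 = (-1, -3, 4).
v_3 = A·v_2 = (5, 3, 12).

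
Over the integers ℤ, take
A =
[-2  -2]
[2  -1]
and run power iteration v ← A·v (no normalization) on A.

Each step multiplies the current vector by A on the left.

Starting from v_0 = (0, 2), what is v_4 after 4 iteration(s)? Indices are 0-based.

v_4 = (-36, -54)

v_0 = (0, 2).
v_1 = A·v_0 = (-4, -2).
v_2 = A·v_1 = (12, -6).
v_3 = A·v_2 = (-12, 30).
v_4 = A·v_3 = (-36, -54).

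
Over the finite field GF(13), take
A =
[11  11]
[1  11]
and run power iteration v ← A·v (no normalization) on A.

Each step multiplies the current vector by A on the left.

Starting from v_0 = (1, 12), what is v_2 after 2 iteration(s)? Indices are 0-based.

v_2 = (7, 7)

v_0 = (1, 12).
v_1 = A·v_0 = (0, 3).
v_2 = A·v_1 = (7, 7).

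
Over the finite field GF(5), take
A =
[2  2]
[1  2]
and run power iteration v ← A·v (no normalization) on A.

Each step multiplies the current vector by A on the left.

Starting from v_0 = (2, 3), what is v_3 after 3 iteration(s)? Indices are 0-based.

v_0 = (2, 3).
v_1 = A·v_0 = (0, 3).
v_2 = A·v_1 = (1, 1).
v_3 = A·v_2 = (4, 3).

v_3 = (4, 3)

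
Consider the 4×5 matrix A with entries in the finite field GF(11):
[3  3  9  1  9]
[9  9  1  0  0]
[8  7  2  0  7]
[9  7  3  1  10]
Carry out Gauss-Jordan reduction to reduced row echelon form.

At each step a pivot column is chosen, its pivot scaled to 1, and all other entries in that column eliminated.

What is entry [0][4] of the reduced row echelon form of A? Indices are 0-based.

[1] R0 /= 3  ⇒  (1, 1, 3, 4, 3)
     R1 -= 9·R0  ⇒  (0, 0, 7, 8, 6)
     R2 -= 8·R0  ⇒  (0, 10, 0, 1, 5)
     R3 -= 9·R0  ⇒  (0, 9, 9, 9, 5)
[2] R1 <-> R2
[2] R1 /= 10  ⇒  (0, 1, 0, 10, 6)
     R0 -= 1·R1  ⇒  (1, 0, 3, 5, 8)
     R3 -= 9·R1  ⇒  (0, 0, 9, 7, 6)
[3] R2 /= 7  ⇒  (0, 0, 1, 9, 4)
     R0 -= 3·R2  ⇒  (1, 0, 0, 0, 7)
     R3 -= 9·R2  ⇒  (0, 0, 0, 3, 3)
[4] R3 /= 3  ⇒  (0, 0, 0, 1, 1)
     R1 -= 10·R3  ⇒  (0, 1, 0, 0, 7)
     R2 -= 9·R3  ⇒  (0, 0, 1, 0, 6)

M[0][4] = 7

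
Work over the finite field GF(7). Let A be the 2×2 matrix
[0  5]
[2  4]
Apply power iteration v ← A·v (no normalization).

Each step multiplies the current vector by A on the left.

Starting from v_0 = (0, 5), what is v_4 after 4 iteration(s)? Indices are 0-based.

v_4 = (2, 1)

v_0 = (0, 5).
v_1 = A·v_0 = (4, 6).
v_2 = A·v_1 = (2, 4).
v_3 = A·v_2 = (6, 6).
v_4 = A·v_3 = (2, 1).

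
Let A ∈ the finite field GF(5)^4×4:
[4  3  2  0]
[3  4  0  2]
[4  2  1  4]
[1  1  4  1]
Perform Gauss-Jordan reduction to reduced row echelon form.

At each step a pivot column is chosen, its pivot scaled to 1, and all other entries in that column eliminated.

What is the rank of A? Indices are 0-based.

rank = 4

pivot(0,0)=4: scale R0 → (1, 2, 3, 0)
  clear (1,0): R1 −= (3)R0 → (0, 3, 1, 2)
  clear (2,0): R2 −= (4)R0 → (0, 4, 4, 4)
  clear (3,0): R3 −= (1)R0 → (0, 4, 1, 1)
pivot(1,1)=3: scale R1 → (0, 1, 2, 4)
  clear (0,1): R0 −= (2)R1 → (1, 0, 4, 2)
  clear (2,1): R2 −= (4)R1 → (0, 0, 1, 3)
  clear (3,1): R3 −= (4)R1 → (0, 0, 3, 0)
pivot(2,2)=1: scale R2 → (0, 0, 1, 3)
  clear (0,2): R0 −= (4)R2 → (1, 0, 0, 0)
  clear (1,2): R1 −= (2)R2 → (0, 1, 0, 3)
  clear (3,2): R3 −= (3)R2 → (0, 0, 0, 1)
pivot(3,3)=1: scale R3 → (0, 0, 0, 1)
  clear (1,3): R1 −= (3)R3 → (0, 1, 0, 0)
  clear (2,3): R2 −= (3)R3 → (0, 0, 1, 0)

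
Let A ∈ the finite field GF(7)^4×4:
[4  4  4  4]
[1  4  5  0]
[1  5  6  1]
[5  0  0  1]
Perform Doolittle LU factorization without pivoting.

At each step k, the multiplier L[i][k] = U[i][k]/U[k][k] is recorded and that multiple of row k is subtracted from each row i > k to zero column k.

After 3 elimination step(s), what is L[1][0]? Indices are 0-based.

L[1][0] = 2

Step 1: pivot at (0,0) is 4.
  row1 ← row1 − (2)·row0  ⇒  L[1][0]=2, U row1=(0, 3, 4, 6)
  row2 ← row2 − (2)·row0  ⇒  L[2][0]=2, U row2=(0, 4, 5, 0)
  row3 ← row3 − (3)·row0  ⇒  L[3][0]=3, U row3=(0, 2, 2, 3)
Step 2: pivot at (1,1) is 3.
  row2 ← row2 − (6)·row1  ⇒  L[2][1]=6, U row2=(0, 0, 2, 6)
  row3 ← row3 − (3)·row1  ⇒  L[3][1]=3, U row3=(0, 0, 4, 6)
Step 3: pivot at (2,2) is 2.
  row3 ← row3 − (2)·row2  ⇒  L[3][2]=2, U row3=(0, 0, 0, 1)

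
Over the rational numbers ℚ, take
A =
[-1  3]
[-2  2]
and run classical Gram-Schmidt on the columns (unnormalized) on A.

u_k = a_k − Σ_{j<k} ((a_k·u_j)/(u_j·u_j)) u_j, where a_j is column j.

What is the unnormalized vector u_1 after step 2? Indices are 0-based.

u_1 = (8/5, -4/5)

Step 1: u_0 = a_0 = (-1, -2).
Step 2: u_1 = a_1 − (-7/5)·u_0 = (8/5, -4/5).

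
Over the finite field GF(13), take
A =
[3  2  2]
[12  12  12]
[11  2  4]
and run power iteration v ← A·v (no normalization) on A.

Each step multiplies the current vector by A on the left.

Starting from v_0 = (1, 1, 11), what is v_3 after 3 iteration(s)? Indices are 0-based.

v_0 = (1, 1, 11).
v_1 = A·v_0 = (1, 0, 5).
v_2 = A·v_1 = (0, 7, 5).
v_3 = A·v_2 = (11, 1, 8).

v_3 = (11, 1, 8)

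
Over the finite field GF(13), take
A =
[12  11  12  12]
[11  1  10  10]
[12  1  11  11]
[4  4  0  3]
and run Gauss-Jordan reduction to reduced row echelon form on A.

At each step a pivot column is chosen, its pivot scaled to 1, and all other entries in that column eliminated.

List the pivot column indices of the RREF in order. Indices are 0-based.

pivot columns: 0, 1, 2, 3

[1] R0 /= 12  ⇒  (1, 2, 1, 1)
     R1 -= 11·R0  ⇒  (0, 5, 12, 12)
     R2 -= 12·R0  ⇒  (0, 3, 12, 12)
     R3 -= 4·R0  ⇒  (0, 9, 9, 12)
[2] R1 /= 5  ⇒  (0, 1, 5, 5)
     R0 -= 2·R1  ⇒  (1, 0, 4, 4)
     R2 -= 3·R1  ⇒  (0, 0, 10, 10)
     R3 -= 9·R1  ⇒  (0, 0, 3, 6)
[3] R2 /= 10  ⇒  (0, 0, 1, 1)
     R0 -= 4·R2  ⇒  (1, 0, 0, 0)
     R1 -= 5·R2  ⇒  (0, 1, 0, 0)
     R3 -= 3·R2  ⇒  (0, 0, 0, 3)
[4] R3 /= 3  ⇒  (0, 0, 0, 1)
     R2 -= 1·R3  ⇒  (0, 0, 1, 0)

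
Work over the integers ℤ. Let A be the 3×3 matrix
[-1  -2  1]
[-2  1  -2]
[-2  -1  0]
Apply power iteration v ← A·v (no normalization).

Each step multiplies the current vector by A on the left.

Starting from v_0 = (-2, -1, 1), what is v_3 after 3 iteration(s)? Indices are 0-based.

v_3 = (29, 7, 23)

v_0 = (-2, -1, 1).
v_1 = A·v_0 = (5, 1, 5).
v_2 = A·v_1 = (-2, -19, -11).
v_3 = A·v_2 = (29, 7, 23).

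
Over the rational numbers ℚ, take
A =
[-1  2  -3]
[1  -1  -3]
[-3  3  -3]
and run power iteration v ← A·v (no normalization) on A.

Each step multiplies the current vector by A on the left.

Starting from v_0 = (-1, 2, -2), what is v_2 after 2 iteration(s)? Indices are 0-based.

v_0 = (-1, 2, -2).
v_1 = A·v_0 = (11, 3, 15).
v_2 = A·v_1 = (-50, -37, -69).

v_2 = (-50, -37, -69)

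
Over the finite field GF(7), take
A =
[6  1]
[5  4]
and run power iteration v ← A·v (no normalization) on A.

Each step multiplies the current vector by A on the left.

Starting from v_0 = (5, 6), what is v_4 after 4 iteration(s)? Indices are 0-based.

v_0 = (5, 6).
v_1 = A·v_0 = (1, 0).
v_2 = A·v_1 = (6, 5).
v_3 = A·v_2 = (6, 1).
v_4 = A·v_3 = (2, 6).

v_4 = (2, 6)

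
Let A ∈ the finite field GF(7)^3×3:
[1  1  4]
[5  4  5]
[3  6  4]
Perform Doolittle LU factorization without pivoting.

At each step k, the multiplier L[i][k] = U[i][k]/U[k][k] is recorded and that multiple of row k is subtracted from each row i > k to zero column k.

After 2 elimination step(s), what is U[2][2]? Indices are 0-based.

U[2][2] = 3

k=0: U[0][0]=1
  eliminate (1,0): mult=5, new row 1: (0, 6, 6); set L[1][0]=5
  eliminate (2,0): mult=3, new row 2: (0, 3, 6); set L[2][0]=3
k=1: U[1][1]=6
  eliminate (2,1): mult=4, new row 2: (0, 0, 3); set L[2][1]=4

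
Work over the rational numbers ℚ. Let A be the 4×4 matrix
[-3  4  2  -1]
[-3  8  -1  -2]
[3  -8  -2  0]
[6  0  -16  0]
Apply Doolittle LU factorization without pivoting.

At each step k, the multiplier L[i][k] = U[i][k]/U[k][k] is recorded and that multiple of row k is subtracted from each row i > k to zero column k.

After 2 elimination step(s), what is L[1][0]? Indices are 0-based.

k=0: U[0][0]=-3
  eliminate (1,0): mult=1, new row 1: (0, 4, -3, -1); set L[1][0]=1
  eliminate (2,0): mult=-1, new row 2: (0, -4, 0, -1); set L[2][0]=-1
  eliminate (3,0): mult=-2, new row 3: (0, 8, -12, -2); set L[3][0]=-2
k=1: U[1][1]=4
  eliminate (2,1): mult=-1, new row 2: (0, 0, -3, -2); set L[2][1]=-1
  eliminate (3,1): mult=2, new row 3: (0, 0, -6, 0); set L[3][1]=2

L[1][0] = 1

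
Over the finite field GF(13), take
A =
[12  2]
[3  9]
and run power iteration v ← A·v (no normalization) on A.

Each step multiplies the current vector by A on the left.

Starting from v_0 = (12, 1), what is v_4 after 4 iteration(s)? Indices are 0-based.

v_0 = (12, 1).
v_1 = A·v_0 = (3, 6).
v_2 = A·v_1 = (9, 11).
v_3 = A·v_2 = (0, 9).
v_4 = A·v_3 = (5, 3).

v_4 = (5, 3)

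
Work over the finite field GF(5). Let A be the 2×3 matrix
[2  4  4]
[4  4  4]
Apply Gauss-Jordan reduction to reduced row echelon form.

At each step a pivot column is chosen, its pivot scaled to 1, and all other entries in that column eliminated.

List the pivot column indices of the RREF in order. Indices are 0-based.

pivot columns: 0, 1

pivot(0,0)=2: scale R0 → (1, 2, 2)
  clear (1,0): R1 −= (4)R0 → (0, 1, 1)
pivot(1,1)=1: scale R1 → (0, 1, 1)
  clear (0,1): R0 −= (2)R1 → (1, 0, 0)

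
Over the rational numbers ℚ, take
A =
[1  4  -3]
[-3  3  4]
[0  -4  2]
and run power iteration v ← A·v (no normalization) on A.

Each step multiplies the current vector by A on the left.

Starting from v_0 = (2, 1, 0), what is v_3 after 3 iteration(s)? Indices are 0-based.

v_3 = (-178, -131, 180)

v_0 = (2, 1, 0).
v_1 = A·v_0 = (6, -3, -4).
v_2 = A·v_1 = (6, -43, 4).
v_3 = A·v_2 = (-178, -131, 180).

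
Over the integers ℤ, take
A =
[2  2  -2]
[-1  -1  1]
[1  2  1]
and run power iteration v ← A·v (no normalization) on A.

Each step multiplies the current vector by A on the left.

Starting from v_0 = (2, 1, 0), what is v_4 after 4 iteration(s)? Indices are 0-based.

v_4 = (-18, 9, 4)

v_0 = (2, 1, 0).
v_1 = A·v_0 = (6, -3, 4).
v_2 = A·v_1 = (-2, 1, 4).
v_3 = A·v_2 = (-10, 5, 4).
v_4 = A·v_3 = (-18, 9, 4).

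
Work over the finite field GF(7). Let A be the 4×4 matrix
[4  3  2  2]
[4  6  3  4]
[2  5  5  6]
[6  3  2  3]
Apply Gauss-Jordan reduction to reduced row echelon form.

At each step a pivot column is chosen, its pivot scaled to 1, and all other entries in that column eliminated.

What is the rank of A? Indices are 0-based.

pivot(0,0)=4: scale R0 → (1, 6, 4, 4)
  clear (1,0): R1 −= (4)R0 → (0, 3, 1, 2)
  clear (2,0): R2 −= (2)R0 → (0, 0, 4, 5)
  clear (3,0): R3 −= (6)R0 → (0, 2, 6, 0)
pivot(1,1)=3: scale R1 → (0, 1, 5, 3)
  clear (0,1): R0 −= (6)R1 → (1, 0, 2, 0)
  clear (3,1): R3 −= (2)R1 → (0, 0, 3, 1)
pivot(2,2)=4: scale R2 → (0, 0, 1, 3)
  clear (0,2): R0 −= (2)R2 → (1, 0, 0, 1)
  clear (1,2): R1 −= (5)R2 → (0, 1, 0, 2)
  clear (3,2): R3 −= (3)R2 → (0, 0, 0, 6)
pivot(3,3)=6: scale R3 → (0, 0, 0, 1)
  clear (0,3): R0 −= (1)R3 → (1, 0, 0, 0)
  clear (1,3): R1 −= (2)R3 → (0, 1, 0, 0)
  clear (2,3): R2 −= (3)R3 → (0, 0, 1, 0)

rank = 4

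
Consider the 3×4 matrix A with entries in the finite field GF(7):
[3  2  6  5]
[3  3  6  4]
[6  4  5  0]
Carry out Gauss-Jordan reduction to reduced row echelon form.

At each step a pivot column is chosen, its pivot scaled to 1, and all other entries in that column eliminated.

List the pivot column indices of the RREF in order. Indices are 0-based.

pivot columns: 0, 1, 3

[1] R0 /= 3  ⇒  (1, 3, 2, 4)
     R1 -= 3·R0  ⇒  (0, 1, 0, 6)
     R2 -= 6·R0  ⇒  (0, 0, 0, 4)
[2] R1 /= 1  ⇒  (0, 1, 0, 6)
     R0 -= 3·R1  ⇒  (1, 0, 2, 0)
column 2 empty below row 2
[3] R2 /= 4  ⇒  (0, 0, 0, 1)
     R1 -= 6·R2  ⇒  (0, 1, 0, 0)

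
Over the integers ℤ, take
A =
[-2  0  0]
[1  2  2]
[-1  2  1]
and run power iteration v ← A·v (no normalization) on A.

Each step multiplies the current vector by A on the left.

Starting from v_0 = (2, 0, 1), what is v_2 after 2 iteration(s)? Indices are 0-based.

v_2 = (8, 2, 11)

v_0 = (2, 0, 1).
v_1 = A·v_0 = (-4, 4, -1).
v_2 = A·v_1 = (8, 2, 11).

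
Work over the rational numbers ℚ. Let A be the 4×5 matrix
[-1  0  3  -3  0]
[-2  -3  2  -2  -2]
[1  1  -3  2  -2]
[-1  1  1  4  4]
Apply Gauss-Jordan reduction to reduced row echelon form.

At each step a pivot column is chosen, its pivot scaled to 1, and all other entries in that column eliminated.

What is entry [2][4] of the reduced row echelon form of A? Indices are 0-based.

pivot(0,0)=-1: scale R0 → (1, 0, -3, 3, 0)
  clear (1,0): R1 −= (-2)R0 → (0, -3, -4, 4, -2)
  clear (2,0): R2 −= (1)R0 → (0, 1, 0, -1, -2)
  clear (3,0): R3 −= (-1)R0 → (0, 1, -2, 7, 4)
pivot(1,1)=-3: scale R1 → (0, 1, 4/3, -4/3, 2/3)
  clear (2,1): R2 −= (1)R1 → (0, 0, -4/3, 1/3, -8/3)
  clear (3,1): R3 −= (1)R1 → (0, 0, -10/3, 25/3, 10/3)
pivot(2,2)=-4/3: scale R2 → (0, 0, 1, -1/4, 2)
  clear (0,2): R0 −= (-3)R2 → (1, 0, 0, 9/4, 6)
  clear (1,2): R1 −= (4/3)R2 → (0, 1, 0, -1, -2)
  clear (3,2): R3 −= (-10/3)R2 → (0, 0, 0, 15/2, 10)
pivot(3,3)=15/2: scale R3 → (0, 0, 0, 1, 4/3)
  clear (0,3): R0 −= (9/4)R3 → (1, 0, 0, 0, 3)
  clear (1,3): R1 −= (-1)R3 → (0, 1, 0, 0, -2/3)
  clear (2,3): R2 −= (-1/4)R3 → (0, 0, 1, 0, 7/3)

M[2][4] = 7/3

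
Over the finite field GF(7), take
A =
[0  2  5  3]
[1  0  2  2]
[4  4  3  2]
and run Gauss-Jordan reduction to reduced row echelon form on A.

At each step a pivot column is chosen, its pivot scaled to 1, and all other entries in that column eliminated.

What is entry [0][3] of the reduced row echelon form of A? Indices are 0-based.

M[0][3] = 6

step 1: exchange rows 0,1
step 1: normalize row 0 (÷1) = (1, 0, 2, 2)
  row 2: subtract 4×row0 = (0, 4, 2, 1)
step 2: normalize row 1 (÷2) = (0, 1, 6, 5)
  row 2: subtract 4×row1 = (0, 0, 6, 2)
step 3: normalize row 2 (÷6) = (0, 0, 1, 5)
  row 0: subtract 2×row2 = (1, 0, 0, 6)
  row 1: subtract 6×row2 = (0, 1, 0, 3)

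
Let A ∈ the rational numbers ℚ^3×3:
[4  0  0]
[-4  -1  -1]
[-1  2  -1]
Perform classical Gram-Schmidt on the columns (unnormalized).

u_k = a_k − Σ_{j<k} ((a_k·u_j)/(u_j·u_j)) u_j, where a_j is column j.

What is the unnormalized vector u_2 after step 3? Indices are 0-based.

u_2 = (-108/161, -96/161, -48/161)

Step 1: u_0 = a_0 = (4, -4, -1).
Step 2: u_1 = a_1 − (2/33)·u_0 = (-8/33, -25/33, 68/33).
Step 3: u_2 = a_2 − (5/33)·u_0 − (-43/161)·u_1 = (-108/161, -96/161, -48/161).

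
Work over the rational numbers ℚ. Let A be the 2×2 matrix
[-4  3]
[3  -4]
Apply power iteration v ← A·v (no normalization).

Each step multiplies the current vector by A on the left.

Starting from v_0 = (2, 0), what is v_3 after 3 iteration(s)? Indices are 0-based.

v_3 = (-344, 342)

v_0 = (2, 0).
v_1 = A·v_0 = (-8, 6).
v_2 = A·v_1 = (50, -48).
v_3 = A·v_2 = (-344, 342).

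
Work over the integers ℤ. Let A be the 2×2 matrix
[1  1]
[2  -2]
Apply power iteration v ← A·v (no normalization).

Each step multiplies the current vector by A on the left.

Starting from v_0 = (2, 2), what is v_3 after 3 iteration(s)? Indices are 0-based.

v_0 = (2, 2).
v_1 = A·v_0 = (4, 0).
v_2 = A·v_1 = (4, 8).
v_3 = A·v_2 = (12, -8).

v_3 = (12, -8)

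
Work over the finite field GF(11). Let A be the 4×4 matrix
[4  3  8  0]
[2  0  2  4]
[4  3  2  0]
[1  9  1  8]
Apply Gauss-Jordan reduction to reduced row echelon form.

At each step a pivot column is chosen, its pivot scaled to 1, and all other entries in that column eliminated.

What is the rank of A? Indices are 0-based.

rank = 4

step 1: normalize row 0 (÷4) = (1, 9, 2, 0)
  row 1: subtract 2×row0 = (0, 4, 9, 4)
  row 2: subtract 4×row0 = (0, 0, 5, 0)
  row 3: subtract 1×row0 = (0, 0, 10, 8)
step 2: normalize row 1 (÷4) = (0, 1, 5, 1)
  row 0: subtract 9×row1 = (1, 0, 1, 2)
step 3: normalize row 2 (÷5) = (0, 0, 1, 0)
  row 0: subtract 1×row2 = (1, 0, 0, 2)
  row 1: subtract 5×row2 = (0, 1, 0, 1)
  row 3: subtract 10×row2 = (0, 0, 0, 8)
step 4: normalize row 3 (÷8) = (0, 0, 0, 1)
  row 0: subtract 2×row3 = (1, 0, 0, 0)
  row 1: subtract 1×row3 = (0, 1, 0, 0)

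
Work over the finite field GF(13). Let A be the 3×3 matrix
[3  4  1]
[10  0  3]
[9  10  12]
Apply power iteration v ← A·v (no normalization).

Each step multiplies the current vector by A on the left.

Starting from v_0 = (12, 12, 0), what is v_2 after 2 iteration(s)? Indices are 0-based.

v_2 = (11, 3, 12)

v_0 = (12, 12, 0).
v_1 = A·v_0 = (6, 3, 7).
v_2 = A·v_1 = (11, 3, 12).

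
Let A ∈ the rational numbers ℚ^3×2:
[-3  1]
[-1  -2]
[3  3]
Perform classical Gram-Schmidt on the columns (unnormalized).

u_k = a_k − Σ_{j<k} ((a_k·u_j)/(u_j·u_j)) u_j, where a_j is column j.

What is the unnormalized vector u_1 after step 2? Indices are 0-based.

u_1 = (43/19, -30/19, 33/19)

Step 1: u_0 = a_0 = (-3, -1, 3).
Step 2: u_1 = a_1 − (8/19)·u_0 = (43/19, -30/19, 33/19).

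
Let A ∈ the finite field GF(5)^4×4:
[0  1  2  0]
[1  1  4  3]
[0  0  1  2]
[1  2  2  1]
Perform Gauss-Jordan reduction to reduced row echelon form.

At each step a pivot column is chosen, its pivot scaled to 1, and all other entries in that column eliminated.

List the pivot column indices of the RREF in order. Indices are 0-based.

pivot columns: 0, 1, 2, 3

pivot(0,0): swap R0↔R1
pivot(0,0)=1: scale R0 → (1, 1, 4, 3)
  clear (3,0): R3 −= (1)R0 → (0, 1, 3, 3)
pivot(1,1)=1: scale R1 → (0, 1, 2, 0)
  clear (0,1): R0 −= (1)R1 → (1, 0, 2, 3)
  clear (3,1): R3 −= (1)R1 → (0, 0, 1, 3)
pivot(2,2)=1: scale R2 → (0, 0, 1, 2)
  clear (0,2): R0 −= (2)R2 → (1, 0, 0, 4)
  clear (1,2): R1 −= (2)R2 → (0, 1, 0, 1)
  clear (3,2): R3 −= (1)R2 → (0, 0, 0, 1)
pivot(3,3)=1: scale R3 → (0, 0, 0, 1)
  clear (0,3): R0 −= (4)R3 → (1, 0, 0, 0)
  clear (1,3): R1 −= (1)R3 → (0, 1, 0, 0)
  clear (2,3): R2 −= (2)R3 → (0, 0, 1, 0)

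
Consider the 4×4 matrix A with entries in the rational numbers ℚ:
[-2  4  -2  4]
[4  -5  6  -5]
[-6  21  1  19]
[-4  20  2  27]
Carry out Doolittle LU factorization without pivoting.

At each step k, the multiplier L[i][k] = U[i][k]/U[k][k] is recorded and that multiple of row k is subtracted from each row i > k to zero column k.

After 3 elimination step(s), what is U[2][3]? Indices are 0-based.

[col 0] pivot -2
  R1 -= -2*R0 → (0, 3, 2, 3)  (L[1][0] := -2)
  R2 -= 3*R0 → (0, 9, 7, 7)  (L[2][0] := 3)
  R3 -= 2*R0 → (0, 12, 6, 19)  (L[3][0] := 2)
[col 1] pivot 3
  R2 -= 3*R1 → (0, 0, 1, -2)  (L[2][1] := 3)
  R3 -= 4*R1 → (0, 0, -2, 7)  (L[3][1] := 4)
[col 2] pivot 1
  R3 -= -2*R2 → (0, 0, 0, 3)  (L[3][2] := -2)

U[2][3] = -2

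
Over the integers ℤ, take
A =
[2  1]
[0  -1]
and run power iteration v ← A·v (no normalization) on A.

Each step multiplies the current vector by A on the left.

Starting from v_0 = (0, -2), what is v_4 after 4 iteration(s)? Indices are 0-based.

v_4 = (-10, -2)

v_0 = (0, -2).
v_1 = A·v_0 = (-2, 2).
v_2 = A·v_1 = (-2, -2).
v_3 = A·v_2 = (-6, 2).
v_4 = A·v_3 = (-10, -2).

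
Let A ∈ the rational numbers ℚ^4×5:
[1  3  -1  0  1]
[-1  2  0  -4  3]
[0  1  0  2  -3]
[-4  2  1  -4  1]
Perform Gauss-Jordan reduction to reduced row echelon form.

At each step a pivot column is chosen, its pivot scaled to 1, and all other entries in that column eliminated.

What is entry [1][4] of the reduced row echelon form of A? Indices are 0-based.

[1] R0 /= 1  ⇒  (1, 3, -1, 0, 1)
     R1 -= -1·R0  ⇒  (0, 5, -1, -4, 4)
     R3 -= -4·R0  ⇒  (0, 14, -3, -4, 5)
[2] R1 /= 5  ⇒  (0, 1, -1/5, -4/5, 4/5)
     R0 -= 3·R1  ⇒  (1, 0, -2/5, 12/5, -7/5)
     R2 -= 1·R1  ⇒  (0, 0, 1/5, 14/5, -19/5)
     R3 -= 14·R1  ⇒  (0, 0, -1/5, 36/5, -31/5)
[3] R2 /= 1/5  ⇒  (0, 0, 1, 14, -19)
     R0 -= -2/5·R2  ⇒  (1, 0, 0, 8, -9)
     R1 -= -1/5·R2  ⇒  (0, 1, 0, 2, -3)
     R3 -= -1/5·R2  ⇒  (0, 0, 0, 10, -10)
[4] R3 /= 10  ⇒  (0, 0, 0, 1, -1)
     R0 -= 8·R3  ⇒  (1, 0, 0, 0, -1)
     R1 -= 2·R3  ⇒  (0, 1, 0, 0, -1)
     R2 -= 14·R3  ⇒  (0, 0, 1, 0, -5)

M[1][4] = -1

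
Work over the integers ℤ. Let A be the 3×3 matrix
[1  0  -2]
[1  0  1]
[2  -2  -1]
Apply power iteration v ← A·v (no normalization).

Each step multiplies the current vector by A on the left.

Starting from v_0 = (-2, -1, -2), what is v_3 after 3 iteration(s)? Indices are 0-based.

v_0 = (-2, -1, -2).
v_1 = A·v_0 = (2, -4, 0).
v_2 = A·v_1 = (2, 2, 12).
v_3 = A·v_2 = (-22, 14, -12).

v_3 = (-22, 14, -12)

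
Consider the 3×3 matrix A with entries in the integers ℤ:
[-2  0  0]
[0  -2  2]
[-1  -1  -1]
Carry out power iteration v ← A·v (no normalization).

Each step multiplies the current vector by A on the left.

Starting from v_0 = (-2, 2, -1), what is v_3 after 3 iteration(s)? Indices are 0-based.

v_3 = (16, -26, -7)

v_0 = (-2, 2, -1).
v_1 = A·v_0 = (4, -6, 1).
v_2 = A·v_1 = (-8, 14, 1).
v_3 = A·v_2 = (16, -26, -7).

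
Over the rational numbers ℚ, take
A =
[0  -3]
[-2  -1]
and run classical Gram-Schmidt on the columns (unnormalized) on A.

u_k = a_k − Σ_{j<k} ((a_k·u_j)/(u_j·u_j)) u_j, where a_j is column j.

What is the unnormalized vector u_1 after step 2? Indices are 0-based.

u_1 = (-3, 0)

Step 1: u_0 = a_0 = (0, -2).
Step 2: u_1 = a_1 − (1/2)·u_0 = (-3, 0).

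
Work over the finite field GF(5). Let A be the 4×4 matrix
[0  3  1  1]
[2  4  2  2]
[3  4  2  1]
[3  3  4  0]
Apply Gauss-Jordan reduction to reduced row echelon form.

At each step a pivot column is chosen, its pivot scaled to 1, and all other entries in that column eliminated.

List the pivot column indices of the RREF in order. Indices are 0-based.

pivot(0,0): swap R0↔R1
pivot(0,0)=2: scale R0 → (1, 2, 1, 1)
  clear (2,0): R2 −= (3)R0 → (0, 3, 4, 3)
  clear (3,0): R3 −= (3)R0 → (0, 2, 1, 2)
pivot(1,1)=3: scale R1 → (0, 1, 2, 2)
  clear (0,1): R0 −= (2)R1 → (1, 0, 2, 2)
  clear (2,1): R2 −= (3)R1 → (0, 0, 3, 2)
  clear (3,1): R3 −= (2)R1 → (0, 0, 2, 3)
pivot(2,2)=3: scale R2 → (0, 0, 1, 4)
  clear (0,2): R0 −= (2)R2 → (1, 0, 0, 4)
  clear (1,2): R1 −= (2)R2 → (0, 1, 0, 4)
  clear (3,2): R3 −= (2)R2 → (0, 0, 0, 0)
col 3: no nonzero at/below row 3; advance.

pivot columns: 0, 1, 2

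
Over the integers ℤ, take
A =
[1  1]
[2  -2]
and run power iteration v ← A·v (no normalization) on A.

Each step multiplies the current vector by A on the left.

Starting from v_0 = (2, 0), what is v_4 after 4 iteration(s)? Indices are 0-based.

v_4 = (22, -36)

v_0 = (2, 0).
v_1 = A·v_0 = (2, 4).
v_2 = A·v_1 = (6, -4).
v_3 = A·v_2 = (2, 20).
v_4 = A·v_3 = (22, -36).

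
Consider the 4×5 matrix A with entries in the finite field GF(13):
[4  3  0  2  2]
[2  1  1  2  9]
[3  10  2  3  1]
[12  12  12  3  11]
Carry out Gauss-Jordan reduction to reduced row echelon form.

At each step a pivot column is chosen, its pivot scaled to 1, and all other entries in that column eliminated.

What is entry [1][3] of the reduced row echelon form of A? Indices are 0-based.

step 1: normalize row 0 (÷4) = (1, 4, 0, 7, 7)
  row 1: subtract 2×row0 = (0, 6, 1, 1, 8)
  row 2: subtract 3×row0 = (0, 11, 2, 8, 6)
  row 3: subtract 12×row0 = (0, 3, 12, 10, 5)
step 2: normalize row 1 (÷6) = (0, 1, 11, 11, 10)
  row 0: subtract 4×row1 = (1, 0, 8, 2, 6)
  row 2: subtract 11×row1 = (0, 0, 11, 4, 0)
  row 3: subtract 3×row1 = (0, 0, 5, 3, 1)
step 3: normalize row 2 (÷11) = (0, 0, 1, 11, 0)
  row 0: subtract 8×row2 = (1, 0, 0, 5, 6)
  row 1: subtract 11×row2 = (0, 1, 0, 7, 10)
  row 3: subtract 5×row2 = (0, 0, 0, 0, 1)
skip col 3 (zero from row 3)
step 4: normalize row 3 (÷1) = (0, 0, 0, 0, 1)
  row 0: subtract 6×row3 = (1, 0, 0, 5, 0)
  row 1: subtract 10×row3 = (0, 1, 0, 7, 0)

M[1][3] = 7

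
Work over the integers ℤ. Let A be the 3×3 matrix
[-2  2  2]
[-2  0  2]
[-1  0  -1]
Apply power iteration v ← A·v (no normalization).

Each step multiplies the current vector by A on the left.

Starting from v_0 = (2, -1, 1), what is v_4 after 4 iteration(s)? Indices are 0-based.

v_4 = (-18, -54, -17)

v_0 = (2, -1, 1).
v_1 = A·v_0 = (-4, -2, -3).
v_2 = A·v_1 = (-2, 2, 7).
v_3 = A·v_2 = (22, 18, -5).
v_4 = A·v_3 = (-18, -54, -17).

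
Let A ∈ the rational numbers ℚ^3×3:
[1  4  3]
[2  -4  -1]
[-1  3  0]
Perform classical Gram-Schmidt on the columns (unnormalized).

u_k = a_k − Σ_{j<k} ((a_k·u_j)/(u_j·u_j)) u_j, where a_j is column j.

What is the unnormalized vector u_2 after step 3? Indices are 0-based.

Step 1: u_0 = a_0 = (1, 2, -1).
Step 2: u_1 = a_1 − (-7/6)·u_0 = (31/6, -5/3, 11/6).
Step 3: u_2 = a_2 − (1/6)·u_0 − (103/197)·u_1 = (26/197, -91/197, -156/197).

u_2 = (26/197, -91/197, -156/197)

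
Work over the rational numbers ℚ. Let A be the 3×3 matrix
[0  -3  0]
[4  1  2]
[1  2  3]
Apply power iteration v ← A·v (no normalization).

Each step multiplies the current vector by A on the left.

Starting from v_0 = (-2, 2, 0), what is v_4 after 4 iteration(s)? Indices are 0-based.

v_4 = (-66, 194, -88)

v_0 = (-2, 2, 0).
v_1 = A·v_0 = (-6, -6, 2).
v_2 = A·v_1 = (18, -26, -12).
v_3 = A·v_2 = (78, 22, -70).
v_4 = A·v_3 = (-66, 194, -88).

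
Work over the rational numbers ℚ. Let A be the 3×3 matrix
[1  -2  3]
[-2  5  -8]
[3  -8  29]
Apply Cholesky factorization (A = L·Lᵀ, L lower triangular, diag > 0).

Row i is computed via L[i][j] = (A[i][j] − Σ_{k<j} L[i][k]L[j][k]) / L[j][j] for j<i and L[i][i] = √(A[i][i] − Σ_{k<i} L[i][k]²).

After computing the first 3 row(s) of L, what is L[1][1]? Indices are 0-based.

Step 1: L[0][0] = √(1) = 1.
  L[1][0] = (-2) / L[0][0] = -2.
Step 2: L[1][1] = √(1) = 1.
  L[2][0] = (3) / L[0][0] = 3.
  L[2][1] = (-2) / L[1][1] = -2.
Step 3: L[2][2] = √(16) = 4.

L[1][1] = 1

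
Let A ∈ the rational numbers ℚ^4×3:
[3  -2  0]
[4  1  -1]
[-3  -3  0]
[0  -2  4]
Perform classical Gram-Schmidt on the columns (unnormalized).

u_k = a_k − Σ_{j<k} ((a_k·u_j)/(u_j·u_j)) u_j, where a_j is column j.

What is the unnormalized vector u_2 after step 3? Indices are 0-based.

u_2 = (-529/563, -249/563, -861/563, 1696/563)

Step 1: u_0 = a_0 = (3, 4, -3, 0).
Step 2: u_1 = a_1 − (7/34)·u_0 = (-89/34, 3/17, -81/34, -2).
Step 3: u_2 = a_2 − (-2/17)·u_0 − (-278/563)·u_1 = (-529/563, -249/563, -861/563, 1696/563).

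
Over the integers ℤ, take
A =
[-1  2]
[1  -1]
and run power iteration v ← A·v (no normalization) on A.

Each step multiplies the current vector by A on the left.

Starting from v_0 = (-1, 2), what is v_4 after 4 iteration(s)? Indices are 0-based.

v_0 = (-1, 2).
v_1 = A·v_0 = (5, -3).
v_2 = A·v_1 = (-11, 8).
v_3 = A·v_2 = (27, -19).
v_4 = A·v_3 = (-65, 46).

v_4 = (-65, 46)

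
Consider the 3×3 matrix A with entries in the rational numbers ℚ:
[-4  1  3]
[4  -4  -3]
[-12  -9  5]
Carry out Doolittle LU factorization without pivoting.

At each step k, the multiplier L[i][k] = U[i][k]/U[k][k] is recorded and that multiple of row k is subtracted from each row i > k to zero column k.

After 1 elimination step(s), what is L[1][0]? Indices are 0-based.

L[1][0] = -1

Step 1: pivot at (0,0) is -4.
  row1 ← row1 − (-1)·row0  ⇒  L[1][0]=-1, U row1=(0, -3, 0)
  row2 ← row2 − (3)·row0  ⇒  L[2][0]=3, U row2=(0, -12, -4)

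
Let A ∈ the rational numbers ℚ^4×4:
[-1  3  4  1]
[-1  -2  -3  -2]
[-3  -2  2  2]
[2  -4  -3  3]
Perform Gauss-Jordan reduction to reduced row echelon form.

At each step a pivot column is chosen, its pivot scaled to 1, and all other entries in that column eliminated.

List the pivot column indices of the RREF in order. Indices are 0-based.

pivot columns: 0, 1, 2, 3

[1] R0 /= -1  ⇒  (1, -3, -4, -1)
     R1 -= -1·R0  ⇒  (0, -5, -7, -3)
     R2 -= -3·R0  ⇒  (0, -11, -10, -1)
     R3 -= 2·R0  ⇒  (0, 2, 5, 5)
[2] R1 /= -5  ⇒  (0, 1, 7/5, 3/5)
     R0 -= -3·R1  ⇒  (1, 0, 1/5, 4/5)
     R2 -= -11·R1  ⇒  (0, 0, 27/5, 28/5)
     R3 -= 2·R1  ⇒  (0, 0, 11/5, 19/5)
[3] R2 /= 27/5  ⇒  (0, 0, 1, 28/27)
     R0 -= 1/5·R2  ⇒  (1, 0, 0, 16/27)
     R1 -= 7/5·R2  ⇒  (0, 1, 0, -23/27)
     R3 -= 11/5·R2  ⇒  (0, 0, 0, 41/27)
[4] R3 /= 41/27  ⇒  (0, 0, 0, 1)
     R0 -= 16/27·R3  ⇒  (1, 0, 0, 0)
     R1 -= -23/27·R3  ⇒  (0, 1, 0, 0)
     R2 -= 28/27·R3  ⇒  (0, 0, 1, 0)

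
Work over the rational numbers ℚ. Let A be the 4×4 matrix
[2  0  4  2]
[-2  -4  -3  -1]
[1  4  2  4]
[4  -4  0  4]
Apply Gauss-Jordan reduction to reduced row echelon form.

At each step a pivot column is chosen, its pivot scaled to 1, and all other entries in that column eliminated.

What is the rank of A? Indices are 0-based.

step 1: normalize row 0 (÷2) = (1, 0, 2, 1)
  row 1: subtract -2×row0 = (0, -4, 1, 1)
  row 2: subtract 1×row0 = (0, 4, 0, 3)
  row 3: subtract 4×row0 = (0, -4, -8, 0)
step 2: normalize row 1 (÷-4) = (0, 1, -1/4, -1/4)
  row 2: subtract 4×row1 = (0, 0, 1, 4)
  row 3: subtract -4×row1 = (0, 0, -9, -1)
step 3: normalize row 2 (÷1) = (0, 0, 1, 4)
  row 0: subtract 2×row2 = (1, 0, 0, -7)
  row 1: subtract -1/4×row2 = (0, 1, 0, 3/4)
  row 3: subtract -9×row2 = (0, 0, 0, 35)
step 4: normalize row 3 (÷35) = (0, 0, 0, 1)
  row 0: subtract -7×row3 = (1, 0, 0, 0)
  row 1: subtract 3/4×row3 = (0, 1, 0, 0)
  row 2: subtract 4×row3 = (0, 0, 1, 0)

rank = 4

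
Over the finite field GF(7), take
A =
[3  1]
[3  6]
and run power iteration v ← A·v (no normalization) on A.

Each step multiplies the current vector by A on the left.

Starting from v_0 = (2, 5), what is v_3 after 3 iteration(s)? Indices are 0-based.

v_3 = (1, 0)

v_0 = (2, 5).
v_1 = A·v_0 = (4, 1).
v_2 = A·v_1 = (6, 4).
v_3 = A·v_2 = (1, 0).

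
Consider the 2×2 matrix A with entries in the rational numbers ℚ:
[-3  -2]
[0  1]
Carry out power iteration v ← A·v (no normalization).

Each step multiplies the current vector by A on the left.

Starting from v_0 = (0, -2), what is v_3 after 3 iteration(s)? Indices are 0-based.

v_0 = (0, -2).
v_1 = A·v_0 = (4, -2).
v_2 = A·v_1 = (-8, -2).
v_3 = A·v_2 = (28, -2).

v_3 = (28, -2)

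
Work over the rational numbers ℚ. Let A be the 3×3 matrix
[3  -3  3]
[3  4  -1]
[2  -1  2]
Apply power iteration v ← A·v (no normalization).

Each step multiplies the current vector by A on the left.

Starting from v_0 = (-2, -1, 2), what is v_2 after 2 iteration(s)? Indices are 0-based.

v_0 = (-2, -1, 2).
v_1 = A·v_0 = (3, -12, 1).
v_2 = A·v_1 = (48, -40, 20).

v_2 = (48, -40, 20)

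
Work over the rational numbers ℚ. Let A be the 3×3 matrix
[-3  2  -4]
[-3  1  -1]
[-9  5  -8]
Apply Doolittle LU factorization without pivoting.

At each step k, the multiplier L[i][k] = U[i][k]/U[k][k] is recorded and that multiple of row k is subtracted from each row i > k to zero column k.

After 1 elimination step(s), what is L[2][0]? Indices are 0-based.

L[2][0] = 3

Step 1: pivot at (0,0) is -3.
  row1 ← row1 − (1)·row0  ⇒  L[1][0]=1, U row1=(0, -1, 3)
  row2 ← row2 − (3)·row0  ⇒  L[2][0]=3, U row2=(0, -1, 4)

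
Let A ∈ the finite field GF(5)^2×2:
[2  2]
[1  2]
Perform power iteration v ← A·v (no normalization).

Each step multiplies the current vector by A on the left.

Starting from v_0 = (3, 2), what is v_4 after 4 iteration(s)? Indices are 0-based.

v_0 = (3, 2).
v_1 = A·v_0 = (0, 2).
v_2 = A·v_1 = (4, 4).
v_3 = A·v_2 = (1, 2).
v_4 = A·v_3 = (1, 0).

v_4 = (1, 0)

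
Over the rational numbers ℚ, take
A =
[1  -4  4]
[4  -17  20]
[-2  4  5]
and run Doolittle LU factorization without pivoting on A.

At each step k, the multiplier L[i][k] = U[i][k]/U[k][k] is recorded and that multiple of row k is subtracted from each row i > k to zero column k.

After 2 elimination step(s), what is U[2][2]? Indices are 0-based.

Step 1: pivot at (0,0) is 1.
  row1 ← row1 − (4)·row0  ⇒  L[1][0]=4, U row1=(0, -1, 4)
  row2 ← row2 − (-2)·row0  ⇒  L[2][0]=-2, U row2=(0, -4, 13)
Step 2: pivot at (1,1) is -1.
  row2 ← row2 − (4)·row1  ⇒  L[2][1]=4, U row2=(0, 0, -3)

U[2][2] = -3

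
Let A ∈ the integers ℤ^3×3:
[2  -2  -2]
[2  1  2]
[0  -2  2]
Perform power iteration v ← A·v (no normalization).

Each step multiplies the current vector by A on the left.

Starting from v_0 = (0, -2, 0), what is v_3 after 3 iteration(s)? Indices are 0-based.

v_3 = (-44, 46, -4)

v_0 = (0, -2, 0).
v_1 = A·v_0 = (4, -2, 4).
v_2 = A·v_1 = (4, 14, 12).
v_3 = A·v_2 = (-44, 46, -4).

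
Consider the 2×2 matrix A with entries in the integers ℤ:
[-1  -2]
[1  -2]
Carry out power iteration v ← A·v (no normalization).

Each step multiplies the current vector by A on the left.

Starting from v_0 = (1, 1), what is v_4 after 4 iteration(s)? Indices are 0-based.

v_0 = (1, 1).
v_1 = A·v_0 = (-3, -1).
v_2 = A·v_1 = (5, -1).
v_3 = A·v_2 = (-3, 7).
v_4 = A·v_3 = (-11, -17).

v_4 = (-11, -17)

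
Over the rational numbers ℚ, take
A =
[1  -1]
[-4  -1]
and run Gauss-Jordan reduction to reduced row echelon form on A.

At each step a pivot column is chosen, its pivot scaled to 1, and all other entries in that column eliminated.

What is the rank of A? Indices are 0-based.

rank = 2

pivot(0,0)=1: scale R0 → (1, -1)
  clear (1,0): R1 −= (-4)R0 → (0, -5)
pivot(1,1)=-5: scale R1 → (0, 1)
  clear (0,1): R0 −= (-1)R1 → (1, 0)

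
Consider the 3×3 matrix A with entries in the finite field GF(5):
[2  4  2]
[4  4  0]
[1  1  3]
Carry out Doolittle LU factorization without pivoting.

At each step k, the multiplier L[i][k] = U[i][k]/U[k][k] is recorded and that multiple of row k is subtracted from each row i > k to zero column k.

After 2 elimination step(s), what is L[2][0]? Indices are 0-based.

[col 0] pivot 2
  R1 -= 2*R0 → (0, 1, 1)  (L[1][0] := 2)
  R2 -= 3*R0 → (0, 4, 2)  (L[2][0] := 3)
[col 1] pivot 1
  R2 -= 4*R1 → (0, 0, 3)  (L[2][1] := 4)

L[2][0] = 3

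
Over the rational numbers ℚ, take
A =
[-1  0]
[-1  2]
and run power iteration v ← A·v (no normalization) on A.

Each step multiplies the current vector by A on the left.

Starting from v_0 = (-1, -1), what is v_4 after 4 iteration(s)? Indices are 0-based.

v_4 = (-1, -11)

v_0 = (-1, -1).
v_1 = A·v_0 = (1, -1).
v_2 = A·v_1 = (-1, -3).
v_3 = A·v_2 = (1, -5).
v_4 = A·v_3 = (-1, -11).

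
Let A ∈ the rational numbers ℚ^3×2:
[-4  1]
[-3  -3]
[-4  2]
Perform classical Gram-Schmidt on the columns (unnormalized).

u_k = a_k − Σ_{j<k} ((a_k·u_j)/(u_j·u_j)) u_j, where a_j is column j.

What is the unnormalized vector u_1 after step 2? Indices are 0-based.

u_1 = (29/41, -132/41, 70/41)

Step 1: u_0 = a_0 = (-4, -3, -4).
Step 2: u_1 = a_1 − (-3/41)·u_0 = (29/41, -132/41, 70/41).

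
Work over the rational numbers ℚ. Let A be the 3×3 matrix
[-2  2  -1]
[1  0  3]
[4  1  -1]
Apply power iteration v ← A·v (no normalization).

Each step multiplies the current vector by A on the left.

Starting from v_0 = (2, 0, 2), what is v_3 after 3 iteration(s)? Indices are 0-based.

v_0 = (2, 0, 2).
v_1 = A·v_0 = (-6, 8, 6).
v_2 = A·v_1 = (22, 12, -22).
v_3 = A·v_2 = (2, -44, 122).

v_3 = (2, -44, 122)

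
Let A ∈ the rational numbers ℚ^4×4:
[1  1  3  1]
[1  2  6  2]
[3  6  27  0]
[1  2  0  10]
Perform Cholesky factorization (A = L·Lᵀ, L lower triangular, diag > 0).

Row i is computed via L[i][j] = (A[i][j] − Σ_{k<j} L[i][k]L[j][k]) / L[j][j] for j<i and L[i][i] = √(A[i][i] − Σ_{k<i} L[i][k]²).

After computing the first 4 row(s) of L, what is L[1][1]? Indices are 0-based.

L[1][1] = 1

Step 1: L[0][0] = √(1) = 1.
  L[1][0] = (1) / L[0][0] = 1.
Step 2: L[1][1] = √(1) = 1.
  L[2][0] = (3) / L[0][0] = 3.
  L[2][1] = (3) / L[1][1] = 3.
Step 3: L[2][2] = √(9) = 3.
  L[3][0] = (1) / L[0][0] = 1.
  L[3][1] = (1) / L[1][1] = 1.
  L[3][2] = (-6) / L[2][2] = -2.
Step 4: L[3][3] = √(4) = 2.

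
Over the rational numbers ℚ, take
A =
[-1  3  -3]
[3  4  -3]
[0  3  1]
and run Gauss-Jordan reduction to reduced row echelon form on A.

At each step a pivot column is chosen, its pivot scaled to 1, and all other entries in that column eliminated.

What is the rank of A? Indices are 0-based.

pivot(0,0)=-1: scale R0 → (1, -3, 3)
  clear (1,0): R1 −= (3)R0 → (0, 13, -12)
pivot(1,1)=13: scale R1 → (0, 1, -12/13)
  clear (0,1): R0 −= (-3)R1 → (1, 0, 3/13)
  clear (2,1): R2 −= (3)R1 → (0, 0, 49/13)
pivot(2,2)=49/13: scale R2 → (0, 0, 1)
  clear (0,2): R0 −= (3/13)R2 → (1, 0, 0)
  clear (1,2): R1 −= (-12/13)R2 → (0, 1, 0)

rank = 3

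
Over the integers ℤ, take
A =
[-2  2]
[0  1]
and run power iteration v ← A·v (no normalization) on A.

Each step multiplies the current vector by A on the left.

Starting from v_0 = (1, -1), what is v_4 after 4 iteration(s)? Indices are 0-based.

v_4 = (26, -1)

v_0 = (1, -1).
v_1 = A·v_0 = (-4, -1).
v_2 = A·v_1 = (6, -1).
v_3 = A·v_2 = (-14, -1).
v_4 = A·v_3 = (26, -1).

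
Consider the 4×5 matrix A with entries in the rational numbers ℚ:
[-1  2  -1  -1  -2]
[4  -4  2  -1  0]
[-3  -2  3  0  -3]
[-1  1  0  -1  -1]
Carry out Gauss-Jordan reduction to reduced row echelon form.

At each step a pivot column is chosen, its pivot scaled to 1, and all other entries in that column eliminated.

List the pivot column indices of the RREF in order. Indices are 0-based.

[1] R0 /= -1  ⇒  (1, -2, 1, 1, 2)
     R1 -= 4·R0  ⇒  (0, 4, -2, -5, -8)
     R2 -= -3·R0  ⇒  (0, -8, 6, 3, 3)
     R3 -= -1·R0  ⇒  (0, -1, 1, 0, 1)
[2] R1 /= 4  ⇒  (0, 1, -1/2, -5/4, -2)
     R0 -= -2·R1  ⇒  (1, 0, 0, -3/2, -2)
     R2 -= -8·R1  ⇒  (0, 0, 2, -7, -13)
     R3 -= -1·R1  ⇒  (0, 0, 1/2, -5/4, -1)
[3] R2 /= 2  ⇒  (0, 0, 1, -7/2, -13/2)
     R1 -= -1/2·R2  ⇒  (0, 1, 0, -3, -21/4)
     R3 -= 1/2·R2  ⇒  (0, 0, 0, 1/2, 9/4)
[4] R3 /= 1/2  ⇒  (0, 0, 0, 1, 9/2)
     R0 -= -3/2·R3  ⇒  (1, 0, 0, 0, 19/4)
     R1 -= -3·R3  ⇒  (0, 1, 0, 0, 33/4)
     R2 -= -7/2·R3  ⇒  (0, 0, 1, 0, 37/4)

pivot columns: 0, 1, 2, 3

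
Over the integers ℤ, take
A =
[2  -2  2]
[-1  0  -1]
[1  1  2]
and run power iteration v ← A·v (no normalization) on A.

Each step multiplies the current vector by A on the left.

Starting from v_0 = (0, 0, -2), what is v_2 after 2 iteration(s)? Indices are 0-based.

v_0 = (0, 0, -2).
v_1 = A·v_0 = (-4, 2, -4).
v_2 = A·v_1 = (-20, 8, -10).

v_2 = (-20, 8, -10)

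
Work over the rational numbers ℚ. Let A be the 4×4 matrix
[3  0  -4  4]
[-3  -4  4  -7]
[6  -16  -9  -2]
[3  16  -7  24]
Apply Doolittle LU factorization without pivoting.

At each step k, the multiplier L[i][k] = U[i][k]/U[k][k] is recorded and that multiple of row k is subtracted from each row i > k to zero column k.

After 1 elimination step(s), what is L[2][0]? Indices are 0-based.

Step 1: pivot at (0,0) is 3.
  row1 ← row1 − (-1)·row0  ⇒  L[1][0]=-1, U row1=(0, -4, 0, -3)
  row2 ← row2 − (2)·row0  ⇒  L[2][0]=2, U row2=(0, -16, -1, -10)
  row3 ← row3 − (1)·row0  ⇒  L[3][0]=1, U row3=(0, 16, -3, 20)

L[2][0] = 2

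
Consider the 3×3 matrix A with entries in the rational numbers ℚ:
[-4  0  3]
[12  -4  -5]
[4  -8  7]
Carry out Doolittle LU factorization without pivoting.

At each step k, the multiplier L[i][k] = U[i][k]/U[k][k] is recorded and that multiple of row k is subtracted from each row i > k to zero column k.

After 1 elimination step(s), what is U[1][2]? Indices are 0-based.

U[1][2] = 4

k=0: U[0][0]=-4
  eliminate (1,0): mult=-3, new row 1: (0, -4, 4); set L[1][0]=-3
  eliminate (2,0): mult=-1, new row 2: (0, -8, 10); set L[2][0]=-1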